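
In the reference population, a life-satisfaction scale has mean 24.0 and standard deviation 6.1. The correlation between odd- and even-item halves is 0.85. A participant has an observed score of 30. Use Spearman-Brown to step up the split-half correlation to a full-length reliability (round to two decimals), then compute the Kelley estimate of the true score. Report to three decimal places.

Spearman-Brown: ρ = 2r/(1 + r) = 2(0.85)/(1 + 0.85) = 1.700/1.85 = 0.9189 → 0.92
T̂ = ρX + (1 − ρ)μ
  = 0.92 × 30 + 0.08 × 24.0
  = 27.60 + 1.920
  = 29.5200
  ≈ 29.520

29.520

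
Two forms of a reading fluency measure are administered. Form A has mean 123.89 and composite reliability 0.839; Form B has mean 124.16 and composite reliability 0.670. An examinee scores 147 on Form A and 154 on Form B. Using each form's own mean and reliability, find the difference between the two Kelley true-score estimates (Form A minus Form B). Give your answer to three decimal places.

-0.874

T̂_A = 0.839(147) + 0.161(123.89) = 143.27929
T̂_B = 0.670(154) + 0.330(124.16) = 144.15280
T̂_A − T̂_B = -0.87351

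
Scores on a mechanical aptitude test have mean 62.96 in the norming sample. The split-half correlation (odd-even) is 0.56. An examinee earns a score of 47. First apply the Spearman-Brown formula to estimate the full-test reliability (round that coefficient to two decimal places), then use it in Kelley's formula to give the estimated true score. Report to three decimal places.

Spearman-Brown: ρ = 2r/(1 + r) = 2(0.56)/(1 + 0.56) = 1.120/1.56 = 0.7179 → 0.72
Weight the observed score by reliability and the mean by (1 − reliability): T̂ = 0.72·47 + 0.28·62.96 = 33.84 + 17.6288 = 51.4688.

51.469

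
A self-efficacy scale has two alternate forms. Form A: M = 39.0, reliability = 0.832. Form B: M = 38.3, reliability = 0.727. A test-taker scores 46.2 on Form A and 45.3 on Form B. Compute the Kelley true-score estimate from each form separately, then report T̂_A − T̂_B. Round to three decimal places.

T̂_A = 0.832(46.2) + 0.168(39.0) = 44.99040
T̂_B = 0.727(45.3) + 0.273(38.3) = 43.38900
T̂_A − T̂_B = 1.60140

1.601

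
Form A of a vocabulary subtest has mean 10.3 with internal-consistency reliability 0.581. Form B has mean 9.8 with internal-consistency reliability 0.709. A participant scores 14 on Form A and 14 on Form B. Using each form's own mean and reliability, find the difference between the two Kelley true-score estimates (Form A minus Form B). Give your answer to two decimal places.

T̂_A = 0.581(14) + 0.419(10.3) = 12.4497
T̂_B = 0.709(14) + 0.291(9.8) = 12.7778
T̂_A − T̂_B = -0.3281

-0.33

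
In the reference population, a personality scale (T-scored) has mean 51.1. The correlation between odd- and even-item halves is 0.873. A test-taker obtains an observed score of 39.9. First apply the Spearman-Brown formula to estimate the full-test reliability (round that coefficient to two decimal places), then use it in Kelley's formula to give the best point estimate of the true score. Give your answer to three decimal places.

Spearman-Brown: ρ = 2r/(1 + r) = 2(0.873)/(1 + 0.873) = 1.7460/1.873 = 0.9322 → 0.93
Weight the observed score by reliability and the mean by (1 − reliability): T̂ = 0.93·39.9 + 0.07·51.1 = 37.107 + 3.577 = 40.6840.

40.684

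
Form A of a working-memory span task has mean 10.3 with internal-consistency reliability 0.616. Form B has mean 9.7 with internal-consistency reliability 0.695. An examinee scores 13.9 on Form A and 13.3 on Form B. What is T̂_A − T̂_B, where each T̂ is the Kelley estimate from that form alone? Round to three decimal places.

T̂_A = 0.616(13.9) + 0.384(10.3) = 12.51760
T̂_B = 0.695(13.3) + 0.305(9.7) = 12.20200
T̂_A − T̂_B = 0.31560

0.316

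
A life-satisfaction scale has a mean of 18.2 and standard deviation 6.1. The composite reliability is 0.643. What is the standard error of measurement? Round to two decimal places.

3.64

SEM = SD · √(1 − ρ) = 6.1 × √0.357 = 6.1 × 0.5975 = 3.645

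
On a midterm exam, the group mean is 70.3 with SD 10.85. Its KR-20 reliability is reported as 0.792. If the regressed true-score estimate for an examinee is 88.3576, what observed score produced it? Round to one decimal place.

T̂ = ρX + (1 − ρ)μ  ⇒  X = (T̂ − (1 − ρ)μ) / ρ
X = (88.3576 − 0.208 × 70.3) / 0.792 = (88.3576 − 14.6224) / 0.792 = 73.7352 / 0.792 = 93.100

93.1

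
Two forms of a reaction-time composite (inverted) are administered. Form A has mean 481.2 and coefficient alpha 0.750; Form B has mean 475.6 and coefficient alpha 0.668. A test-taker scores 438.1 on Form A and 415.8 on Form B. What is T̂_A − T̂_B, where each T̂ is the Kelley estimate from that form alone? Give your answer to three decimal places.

T̂_A = 0.750(438.1) + 0.250(481.2) = 448.87500
T̂_B = 0.668(415.8) + 0.332(475.6) = 435.65360
T̂_A − T̂_B = 13.22140

13.221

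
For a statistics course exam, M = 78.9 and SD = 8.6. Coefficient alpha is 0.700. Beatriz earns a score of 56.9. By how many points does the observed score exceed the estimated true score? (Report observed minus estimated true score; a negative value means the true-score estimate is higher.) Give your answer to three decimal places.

Weight the observed score by reliability and the mean by (1 − reliability): T̂ = 0.700·56.9 + 0.300·78.9 = 39.8300 + 23.6700 = 63.50000.
X − T̂ = 56.9 − 63.5000 = -6.6000 → -6.600

-6.600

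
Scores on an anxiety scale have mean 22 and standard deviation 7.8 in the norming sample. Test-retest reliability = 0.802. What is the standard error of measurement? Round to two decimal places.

SEM = SD · √(1 − ρ) = 7.8 × √0.198 = 7.8 × 0.4450 = 3.471

3.47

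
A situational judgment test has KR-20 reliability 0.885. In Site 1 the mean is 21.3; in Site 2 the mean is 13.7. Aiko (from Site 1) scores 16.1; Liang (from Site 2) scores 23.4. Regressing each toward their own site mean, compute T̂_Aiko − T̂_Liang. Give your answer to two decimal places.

T̂_Aiko = 0.885(16.1) + 0.115(21.3) = 16.6980
T̂_Liang = 0.885(23.4) + 0.115(13.7) = 22.2845
Difference = 16.6980 − 22.2845 = -5.5865

-5.59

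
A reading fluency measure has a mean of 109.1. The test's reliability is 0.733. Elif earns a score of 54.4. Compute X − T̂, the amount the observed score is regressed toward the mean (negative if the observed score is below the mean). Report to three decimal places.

Weight the observed score by reliability and the mean by (1 − reliability): T̂ = 0.733·54.4 + 0.267·109.1 = 39.8752 + 29.1297 = 69.00490.
X − T̂ = 54.4 − 69.0049 = -14.6049 → -14.605

-14.605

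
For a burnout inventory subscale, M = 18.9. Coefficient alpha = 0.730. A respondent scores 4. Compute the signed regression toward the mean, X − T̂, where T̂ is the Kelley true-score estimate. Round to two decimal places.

T̂ = ρX + (1 − ρ)μ
  = 0.730 × 4 + 0.270 × 18.9
  = 2.920 + 5.1030
  = 8.0230
  ≈ 8.023
X − T̂ = 4 − 8.023 = -4.023 → -4.02

-4.02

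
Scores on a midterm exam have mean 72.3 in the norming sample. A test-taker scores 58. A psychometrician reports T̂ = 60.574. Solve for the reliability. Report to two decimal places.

0.82

T̂ = ρX + (1 − ρ)μ  ⇒  T̂ − μ = ρ(X − μ)
ρ = (T̂ − μ)/(X − μ) = (60.574 − 72.3) / (58 − 72.3) = -11.726 / -14.3 = 0.8200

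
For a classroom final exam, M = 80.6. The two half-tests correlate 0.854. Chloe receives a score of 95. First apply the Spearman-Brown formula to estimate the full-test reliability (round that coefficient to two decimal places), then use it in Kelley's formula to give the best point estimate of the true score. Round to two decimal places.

Spearman-Brown: ρ = 2r/(1 + r) = 2(0.854)/(1 + 0.854) = 1.7080/1.854 = 0.9213 → 0.92
T̂ = 0.92(95) + 0.08(80.6) = 87.40 + 6.448 = 93.848 → 93.85

93.85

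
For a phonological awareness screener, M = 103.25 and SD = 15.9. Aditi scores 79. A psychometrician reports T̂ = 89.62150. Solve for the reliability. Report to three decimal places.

T̂ = ρX + (1 − ρ)μ  ⇒  T̂ − μ = ρ(X − μ)
ρ = (T̂ − μ)/(X − μ) = (89.62150 − 103.25) / (79 − 103.25) = -13.62850 / -24.25 = 0.56200

0.562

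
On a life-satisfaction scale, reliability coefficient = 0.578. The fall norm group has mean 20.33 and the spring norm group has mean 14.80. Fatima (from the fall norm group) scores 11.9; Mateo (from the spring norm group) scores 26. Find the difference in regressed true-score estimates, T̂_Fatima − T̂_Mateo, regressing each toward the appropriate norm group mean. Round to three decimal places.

T̂_Fatima = 0.578(11.9) + 0.422(20.33) = 15.45746
T̂_Mateo = 0.578(26) + 0.422(14.80) = 21.27360
Difference = 15.45746 − 21.27360 = -5.81614

-5.816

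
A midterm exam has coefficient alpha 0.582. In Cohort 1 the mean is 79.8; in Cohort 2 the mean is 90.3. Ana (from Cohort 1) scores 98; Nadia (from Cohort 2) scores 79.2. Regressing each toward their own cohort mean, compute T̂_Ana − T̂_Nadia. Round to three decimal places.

T̂_Ana = 0.582(98) + 0.418(79.8) = 90.39240
T̂_Nadia = 0.582(79.2) + 0.418(90.3) = 83.83980
Difference = 90.39240 − 83.83980 = 6.55260

6.553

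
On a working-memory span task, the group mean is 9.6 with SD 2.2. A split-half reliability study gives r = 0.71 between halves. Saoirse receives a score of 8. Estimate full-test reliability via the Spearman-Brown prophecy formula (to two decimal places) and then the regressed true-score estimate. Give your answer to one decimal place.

8.3

Spearman-Brown: ρ = 2r/(1 + r) = 2(0.71)/(1 + 0.71) = 1.420/1.71 = 0.8304 → 0.83
T̂ = ρX + (1 − ρ)μ
  = 0.83 × 8 + 0.17 × 9.6
  = 6.64 + 1.632
  = 8.27
  ≈ 8.3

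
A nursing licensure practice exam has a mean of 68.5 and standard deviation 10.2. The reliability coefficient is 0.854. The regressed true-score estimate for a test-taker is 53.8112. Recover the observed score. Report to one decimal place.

T̂ = ρX + (1 − ρ)μ  ⇒  X = (T̂ − (1 − ρ)μ) / ρ
X = (53.8112 − 0.146 × 68.5) / 0.854 = (53.8112 − 10.0010) / 0.854 = 43.8102 / 0.854 = 51.300

51.3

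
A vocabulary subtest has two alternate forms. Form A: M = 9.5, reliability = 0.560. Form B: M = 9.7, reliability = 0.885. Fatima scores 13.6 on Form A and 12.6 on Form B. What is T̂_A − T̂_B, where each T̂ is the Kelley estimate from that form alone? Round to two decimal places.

-0.47

T̂_A = 0.560(13.6) + 0.440(9.5) = 11.7960
T̂_B = 0.885(12.6) + 0.115(9.7) = 12.2665
T̂_A − T̂_B = -0.4705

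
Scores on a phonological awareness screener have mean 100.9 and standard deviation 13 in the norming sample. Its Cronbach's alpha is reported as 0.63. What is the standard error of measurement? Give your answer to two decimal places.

SEM = SD · √(1 − ρ) = 13 × √0.37 = 13 × 0.6083 = 7.908

7.91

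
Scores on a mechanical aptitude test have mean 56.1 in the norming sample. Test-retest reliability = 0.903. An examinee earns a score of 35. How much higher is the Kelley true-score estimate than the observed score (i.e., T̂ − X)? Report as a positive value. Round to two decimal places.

2.05

T̂ = ρX + (1 − ρ)μ
  = 0.903 × 35 + 0.097 × 56.1
  = 31.605 + 5.4417
  = 37.0467
  ≈ 37.047
T̂ − X = 37.047 − 35 = 2.047 → 2.05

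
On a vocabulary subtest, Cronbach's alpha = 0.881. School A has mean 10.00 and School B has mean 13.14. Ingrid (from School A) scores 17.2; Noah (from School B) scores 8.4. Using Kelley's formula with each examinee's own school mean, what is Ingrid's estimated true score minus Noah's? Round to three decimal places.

T̂_Ingrid = 0.881(17.2) + 0.119(10.00) = 16.34320
T̂_Noah = 0.881(8.4) + 0.119(13.14) = 8.96406
Difference = 16.34320 − 8.96406 = 7.37914

7.379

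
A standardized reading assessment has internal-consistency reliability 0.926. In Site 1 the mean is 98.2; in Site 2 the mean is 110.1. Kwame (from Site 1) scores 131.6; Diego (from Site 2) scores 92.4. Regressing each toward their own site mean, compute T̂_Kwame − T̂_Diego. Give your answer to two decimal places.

35.42

T̂_Kwame = 0.926(131.6) + 0.074(98.2) = 129.1284
T̂_Diego = 0.926(92.4) + 0.074(110.1) = 93.7098
Difference = 129.1284 − 93.7098 = 35.4186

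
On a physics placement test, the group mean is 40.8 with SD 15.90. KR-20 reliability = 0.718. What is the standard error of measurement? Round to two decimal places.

8.44

SEM = SD · √(1 − ρ) = 15.90 × √0.282 = 15.90 × 0.5310 = 8.443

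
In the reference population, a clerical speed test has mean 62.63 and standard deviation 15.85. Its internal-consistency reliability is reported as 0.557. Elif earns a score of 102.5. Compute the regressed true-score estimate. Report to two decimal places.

84.84

T̂ = ρX + (1 − ρ)μ
  = 0.557 × 102.5 + 0.443 × 62.63
  = 57.0925 + 27.74509
  = 84.838
  ≈ 84.84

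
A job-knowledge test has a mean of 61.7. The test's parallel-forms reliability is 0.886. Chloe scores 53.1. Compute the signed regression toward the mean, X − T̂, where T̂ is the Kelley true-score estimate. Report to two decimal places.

Kelley's formula gives T̂ = 0.886·53.1 + 0.114·61.7 = 47.0466 + 7.0338 = 54.0804.
X − T̂ = 53.1 − 54.080 = -0.980 → -0.98

-0.98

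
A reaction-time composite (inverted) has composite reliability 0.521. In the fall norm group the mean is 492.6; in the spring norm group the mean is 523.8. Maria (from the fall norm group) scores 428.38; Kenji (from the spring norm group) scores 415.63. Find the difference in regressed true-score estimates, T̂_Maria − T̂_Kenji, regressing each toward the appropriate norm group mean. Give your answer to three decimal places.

T̂_Maria = 0.521(428.38) + 0.479(492.6) = 459.14138
T̂_Kenji = 0.521(415.63) + 0.479(523.8) = 467.44343
Difference = 459.14138 − 467.44343 = -8.30205

-8.302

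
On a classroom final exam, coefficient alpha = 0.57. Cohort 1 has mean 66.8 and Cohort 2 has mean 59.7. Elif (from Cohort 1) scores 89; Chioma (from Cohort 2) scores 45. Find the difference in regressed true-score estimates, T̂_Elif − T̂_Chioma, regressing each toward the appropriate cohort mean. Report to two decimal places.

28.13

T̂_Elif = 0.57(89) + 0.43(66.8) = 79.4540
T̂_Chioma = 0.57(45) + 0.43(59.7) = 51.3210
Difference = 79.4540 − 51.3210 = 28.1330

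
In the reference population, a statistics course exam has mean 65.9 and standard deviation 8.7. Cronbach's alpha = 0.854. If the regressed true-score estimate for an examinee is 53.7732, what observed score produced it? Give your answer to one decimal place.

51.7

T̂ = ρX + (1 − ρ)μ  ⇒  X = (T̂ − (1 − ρ)μ) / ρ
X = (53.7732 − 0.146 × 65.9) / 0.854 = (53.7732 − 9.6214) / 0.854 = 44.1518 / 0.854 = 51.700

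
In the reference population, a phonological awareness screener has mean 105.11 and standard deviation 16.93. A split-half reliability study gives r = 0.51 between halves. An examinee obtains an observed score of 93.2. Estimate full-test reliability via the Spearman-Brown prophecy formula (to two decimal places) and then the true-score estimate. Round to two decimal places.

97.01

Spearman-Brown: ρ = 2r/(1 + r) = 2(0.51)/(1 + 0.51) = 1.020/1.51 = 0.6755 → 0.68
T̂ = 0.68(93.2) + 0.32(105.11) = 63.376 + 33.6352 = 97.011 → 97.01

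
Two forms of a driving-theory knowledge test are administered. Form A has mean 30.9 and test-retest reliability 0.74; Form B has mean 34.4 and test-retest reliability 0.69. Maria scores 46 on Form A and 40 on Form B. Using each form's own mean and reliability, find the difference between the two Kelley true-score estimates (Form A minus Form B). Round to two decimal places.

3.81

T̂_A = 0.74(46) + 0.26(30.9) = 42.0740
T̂_B = 0.69(40) + 0.31(34.4) = 38.2640
T̂_A − T̂_B = 3.8100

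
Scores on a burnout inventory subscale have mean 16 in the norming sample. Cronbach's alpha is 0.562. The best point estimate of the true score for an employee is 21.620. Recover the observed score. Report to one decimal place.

T̂ = ρX + (1 − ρ)μ  ⇒  X = (T̂ − (1 − ρ)μ) / ρ
X = (21.620 − 0.438 × 16) / 0.562 = (21.620 − 7.008) / 0.562 = 14.612 / 0.562 = 26.000

26.0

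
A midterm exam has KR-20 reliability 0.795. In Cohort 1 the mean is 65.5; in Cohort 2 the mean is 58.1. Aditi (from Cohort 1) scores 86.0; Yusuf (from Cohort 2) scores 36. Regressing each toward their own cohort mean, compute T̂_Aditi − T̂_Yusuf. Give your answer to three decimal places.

41.267

T̂_Aditi = 0.795(86.0) + 0.205(65.5) = 81.79750
T̂_Yusuf = 0.795(36) + 0.205(58.1) = 40.53050
Difference = 81.79750 − 40.53050 = 41.26700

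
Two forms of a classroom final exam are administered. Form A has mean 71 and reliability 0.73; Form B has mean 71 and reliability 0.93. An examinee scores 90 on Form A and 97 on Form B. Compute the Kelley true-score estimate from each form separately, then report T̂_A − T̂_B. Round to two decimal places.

T̂_A = 0.73(90) + 0.27(71) = 84.8700
T̂_B = 0.93(97) + 0.07(71) = 95.1800
T̂_A − T̂_B = -10.3100

-10.31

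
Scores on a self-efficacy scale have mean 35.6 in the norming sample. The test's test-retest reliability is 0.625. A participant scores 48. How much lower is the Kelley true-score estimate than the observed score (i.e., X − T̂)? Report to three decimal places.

4.650

T̂ = ρX + (1 − ρ)μ
  = 0.625 × 48 + 0.375 × 35.6
  = 30.000 + 13.3500
  = 43.35000
  ≈ 43.3500
X − T̂ = 48 − 43.3500 = 4.6500 → 4.650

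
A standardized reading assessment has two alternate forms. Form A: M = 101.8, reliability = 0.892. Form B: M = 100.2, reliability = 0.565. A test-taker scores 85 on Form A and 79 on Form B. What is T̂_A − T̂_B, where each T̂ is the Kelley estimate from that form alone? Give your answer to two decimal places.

-1.41

T̂_A = 0.892(85) + 0.108(101.8) = 86.8144
T̂_B = 0.565(79) + 0.435(100.2) = 88.2220
T̂_A − T̂_B = -1.4076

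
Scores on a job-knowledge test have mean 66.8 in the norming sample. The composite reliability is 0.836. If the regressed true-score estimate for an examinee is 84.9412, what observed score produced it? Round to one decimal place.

T̂ = ρX + (1 − ρ)μ  ⇒  X = (T̂ − (1 − ρ)μ) / ρ
X = (84.9412 − 0.164 × 66.8) / 0.836 = (84.9412 − 10.9552) / 0.836 = 73.9860 / 0.836 = 88.500

88.5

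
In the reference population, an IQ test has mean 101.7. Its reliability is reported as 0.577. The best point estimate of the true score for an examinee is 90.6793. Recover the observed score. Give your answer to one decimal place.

T̂ = ρX + (1 − ρ)μ  ⇒  X = (T̂ − (1 − ρ)μ) / ρ
X = (90.6793 − 0.423 × 101.7) / 0.577 = (90.6793 − 43.0191) / 0.577 = 47.6602 / 0.577 = 82.600

82.6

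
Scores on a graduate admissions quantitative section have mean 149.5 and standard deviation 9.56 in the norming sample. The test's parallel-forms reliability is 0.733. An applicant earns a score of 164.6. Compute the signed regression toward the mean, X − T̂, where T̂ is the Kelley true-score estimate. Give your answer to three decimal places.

T̂ = ρX + (1 − ρ)μ
  = 0.733 × 164.6 + 0.267 × 149.5
  = 120.6518 + 39.9165
  = 160.56830
  ≈ 160.5683
X − T̂ = 164.6 − 160.5683 = 4.0317 → 4.032

4.032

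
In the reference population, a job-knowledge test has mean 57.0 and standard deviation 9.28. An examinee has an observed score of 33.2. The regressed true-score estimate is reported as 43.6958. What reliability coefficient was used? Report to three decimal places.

T̂ = ρX + (1 − ρ)μ  ⇒  T̂ − μ = ρ(X − μ)
ρ = (T̂ − μ)/(X − μ) = (43.6958 − 57.0) / (33.2 − 57.0) = -13.3042 / -23.8 = 0.55900

0.559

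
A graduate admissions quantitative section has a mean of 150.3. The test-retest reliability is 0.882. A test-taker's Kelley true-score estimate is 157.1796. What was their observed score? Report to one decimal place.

158.1

T̂ = ρX + (1 − ρ)μ  ⇒  X = (T̂ − (1 − ρ)μ) / ρ
X = (157.1796 − 0.118 × 150.3) / 0.882 = (157.1796 − 17.7354) / 0.882 = 139.4442 / 0.882 = 158.100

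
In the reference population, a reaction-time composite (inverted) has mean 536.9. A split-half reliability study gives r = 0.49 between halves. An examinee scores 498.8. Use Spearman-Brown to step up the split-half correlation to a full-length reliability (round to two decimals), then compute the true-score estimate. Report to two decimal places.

Spearman-Brown: ρ = 2r/(1 + r) = 2(0.49)/(1 + 0.49) = 0.980/1.49 = 0.6577 → 0.66
T̂ = ρX + (1 − ρ)μ
  = 0.66 × 498.8 + 0.34 × 536.9
  = 329.208 + 182.546
  = 511.754
  ≈ 511.75

511.75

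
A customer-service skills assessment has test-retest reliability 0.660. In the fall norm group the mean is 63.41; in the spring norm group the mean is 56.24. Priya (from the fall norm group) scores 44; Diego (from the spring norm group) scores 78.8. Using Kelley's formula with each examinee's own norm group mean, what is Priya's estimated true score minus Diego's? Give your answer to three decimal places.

T̂_Priya = 0.660(44) + 0.340(63.41) = 50.59940
T̂_Diego = 0.660(78.8) + 0.340(56.24) = 71.12960
Difference = 50.59940 − 71.12960 = -20.53020

-20.530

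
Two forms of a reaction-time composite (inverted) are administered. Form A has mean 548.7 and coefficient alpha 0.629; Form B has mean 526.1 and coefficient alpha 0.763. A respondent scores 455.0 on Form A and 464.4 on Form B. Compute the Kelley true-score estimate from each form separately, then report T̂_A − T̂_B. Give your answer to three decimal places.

10.740

T̂_A = 0.629(455.0) + 0.371(548.7) = 489.76270
T̂_B = 0.763(464.4) + 0.237(526.1) = 479.02290
T̂_A − T̂_B = 10.73980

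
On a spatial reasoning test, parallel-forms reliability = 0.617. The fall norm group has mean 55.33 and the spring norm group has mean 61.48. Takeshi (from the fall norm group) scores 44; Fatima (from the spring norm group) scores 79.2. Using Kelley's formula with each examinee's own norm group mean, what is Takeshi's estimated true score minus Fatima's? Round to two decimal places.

-24.07

T̂_Takeshi = 0.617(44) + 0.383(55.33) = 48.3394
T̂_Fatima = 0.617(79.2) + 0.383(61.48) = 72.4132
Difference = 48.3394 − 72.4132 = -24.0739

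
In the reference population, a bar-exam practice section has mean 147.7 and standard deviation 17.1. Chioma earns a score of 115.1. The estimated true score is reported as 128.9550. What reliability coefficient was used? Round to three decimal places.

0.575

T̂ = ρX + (1 − ρ)μ  ⇒  T̂ − μ = ρ(X − μ)
ρ = (T̂ − μ)/(X − μ) = (128.9550 − 147.7) / (115.1 − 147.7) = -18.7450 / -32.6 = 0.57500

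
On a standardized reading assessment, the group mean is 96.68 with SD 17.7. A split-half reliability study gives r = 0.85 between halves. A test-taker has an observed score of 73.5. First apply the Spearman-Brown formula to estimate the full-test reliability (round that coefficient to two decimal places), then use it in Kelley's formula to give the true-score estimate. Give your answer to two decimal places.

75.35

Spearman-Brown: ρ = 2r/(1 + r) = 2(0.85)/(1 + 0.85) = 1.700/1.85 = 0.9189 → 0.92
T̂ = ρX + (1 − ρ)μ
  = 0.92 × 73.5 + 0.08 × 96.68
  = 67.620 + 7.7344
  = 75.354
  ≈ 75.35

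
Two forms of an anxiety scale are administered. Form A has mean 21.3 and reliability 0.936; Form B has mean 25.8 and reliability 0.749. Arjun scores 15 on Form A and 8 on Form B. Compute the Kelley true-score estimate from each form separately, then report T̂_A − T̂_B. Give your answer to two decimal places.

2.94

T̂_A = 0.936(15) + 0.064(21.3) = 15.4032
T̂_B = 0.749(8) + 0.251(25.8) = 12.4678
T̂_A − T̂_B = 2.9354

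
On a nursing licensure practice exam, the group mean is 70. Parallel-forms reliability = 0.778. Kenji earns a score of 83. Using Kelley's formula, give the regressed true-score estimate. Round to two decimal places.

80.11

Weight the observed score by reliability and the mean by (1 − reliability): T̂ = 0.778·83 + 0.222·70 = 64.574 + 15.540 = 80.114.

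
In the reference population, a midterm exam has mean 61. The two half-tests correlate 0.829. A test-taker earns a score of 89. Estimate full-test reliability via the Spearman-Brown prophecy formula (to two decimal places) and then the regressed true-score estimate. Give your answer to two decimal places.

86.48

Spearman-Brown: ρ = 2r/(1 + r) = 2(0.829)/(1 + 0.829) = 1.6580/1.829 = 0.9065 → 0.91
T̂ = 0.91(89) + 0.09(61) = 80.99 + 5.49 = 86.480 → 86.48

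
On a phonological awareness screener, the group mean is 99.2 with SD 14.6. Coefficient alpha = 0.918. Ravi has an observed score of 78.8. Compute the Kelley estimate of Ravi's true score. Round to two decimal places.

80.47

T̂ = 0.918(78.8) + 0.082(99.2) = 72.3384 + 8.1344 = 80.473 → 80.47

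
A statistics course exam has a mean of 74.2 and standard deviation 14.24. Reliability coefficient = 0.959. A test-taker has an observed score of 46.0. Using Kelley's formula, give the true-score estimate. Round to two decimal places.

T̂ = ρX + (1 − ρ)μ
  = 0.959 × 46.0 + 0.041 × 74.2
  = 44.1140 + 3.0422
  = 47.156
  ≈ 47.16

47.16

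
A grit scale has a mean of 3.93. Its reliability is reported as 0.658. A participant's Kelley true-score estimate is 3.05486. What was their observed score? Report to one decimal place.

2.6

T̂ = ρX + (1 − ρ)μ  ⇒  X = (T̂ − (1 − ρ)μ) / ρ
X = (3.05486 − 0.342 × 3.93) / 0.658 = (3.05486 − 1.34406) / 0.658 = 1.71080 / 0.658 = 2.600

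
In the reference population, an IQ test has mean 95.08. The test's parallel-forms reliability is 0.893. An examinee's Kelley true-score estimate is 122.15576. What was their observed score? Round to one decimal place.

125.4

T̂ = ρX + (1 − ρ)μ  ⇒  X = (T̂ − (1 − ρ)μ) / ρ
X = (122.15576 − 0.107 × 95.08) / 0.893 = (122.15576 − 10.17356) / 0.893 = 111.98220 / 0.893 = 125.400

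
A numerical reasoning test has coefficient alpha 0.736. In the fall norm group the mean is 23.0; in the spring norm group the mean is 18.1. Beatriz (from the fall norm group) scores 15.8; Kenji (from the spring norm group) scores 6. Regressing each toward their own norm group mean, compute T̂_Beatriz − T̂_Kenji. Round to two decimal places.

T̂_Beatriz = 0.736(15.8) + 0.264(23.0) = 17.7008
T̂_Kenji = 0.736(6) + 0.264(18.1) = 9.1944
Difference = 17.7008 − 9.1944 = 8.5064

8.51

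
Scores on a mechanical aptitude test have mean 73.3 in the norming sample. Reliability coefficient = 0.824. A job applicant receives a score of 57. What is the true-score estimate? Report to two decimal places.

T̂ = 0.824(57) + 0.176(73.3) = 46.968 + 12.9008 = 59.869 → 59.87

59.87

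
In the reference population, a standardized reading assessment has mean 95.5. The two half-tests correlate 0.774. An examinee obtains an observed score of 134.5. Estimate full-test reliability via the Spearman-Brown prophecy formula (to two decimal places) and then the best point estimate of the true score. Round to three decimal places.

129.430

Spearman-Brown: ρ = 2r/(1 + r) = 2(0.774)/(1 + 0.774) = 1.5480/1.774 = 0.8726 → 0.87
Regress the observed score toward the mean by the unreliability: T̂ = 0.87·134.5 + 0.13·95.5 = 117.015 + 12.415 = 129.4300.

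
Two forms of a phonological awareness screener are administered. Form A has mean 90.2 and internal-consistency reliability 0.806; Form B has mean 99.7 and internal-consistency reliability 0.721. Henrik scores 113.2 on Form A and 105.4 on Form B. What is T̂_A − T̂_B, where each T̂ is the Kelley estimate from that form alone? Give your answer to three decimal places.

T̂_A = 0.806(113.2) + 0.194(90.2) = 108.73800
T̂_B = 0.721(105.4) + 0.279(99.7) = 103.80970
T̂_A − T̂_B = 4.92830

4.928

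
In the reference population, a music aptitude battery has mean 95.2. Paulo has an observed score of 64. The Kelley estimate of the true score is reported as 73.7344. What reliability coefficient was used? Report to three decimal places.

T̂ = ρX + (1 − ρ)μ  ⇒  T̂ − μ = ρ(X − μ)
ρ = (T̂ − μ)/(X − μ) = (73.7344 − 95.2) / (64 − 95.2) = -21.4656 / -31.2 = 0.68800

0.688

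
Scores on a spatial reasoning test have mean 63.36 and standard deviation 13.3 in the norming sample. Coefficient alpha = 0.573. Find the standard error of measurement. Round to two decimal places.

8.69

SEM = SD · √(1 − ρ) = 13.3 × √0.427 = 13.3 × 0.6535 = 8.691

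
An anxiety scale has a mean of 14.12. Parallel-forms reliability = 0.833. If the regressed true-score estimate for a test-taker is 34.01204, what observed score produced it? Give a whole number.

T̂ = ρX + (1 − ρ)μ  ⇒  X = (T̂ − (1 − ρ)μ) / ρ
X = (34.01204 − 0.167 × 14.12) / 0.833 = (34.01204 − 2.35804) / 0.833 = 31.65400 / 0.833 = 38.00

38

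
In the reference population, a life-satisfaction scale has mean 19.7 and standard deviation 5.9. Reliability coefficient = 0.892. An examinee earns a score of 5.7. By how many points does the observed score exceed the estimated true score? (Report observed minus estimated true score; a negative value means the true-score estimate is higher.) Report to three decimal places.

-1.512

Weight the observed score by reliability and the mean by (1 − reliability): T̂ = 0.892·5.7 + 0.108·19.7 = 5.0844 + 2.1276 = 7.21200.
X − T̂ = 5.7 − 7.2120 = -1.5120 → -1.512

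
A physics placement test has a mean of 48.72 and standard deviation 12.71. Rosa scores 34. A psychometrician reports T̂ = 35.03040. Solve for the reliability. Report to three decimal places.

0.930

T̂ = ρX + (1 − ρ)μ  ⇒  T̂ − μ = ρ(X − μ)
ρ = (T̂ − μ)/(X − μ) = (35.03040 − 48.72) / (34 − 48.72) = -13.68960 / -14.72 = 0.93000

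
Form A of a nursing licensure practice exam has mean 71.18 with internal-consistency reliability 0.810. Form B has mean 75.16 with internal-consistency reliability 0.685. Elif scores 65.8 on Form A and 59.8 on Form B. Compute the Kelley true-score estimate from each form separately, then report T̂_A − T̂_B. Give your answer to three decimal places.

2.184

T̂_A = 0.810(65.8) + 0.190(71.18) = 66.82220
T̂_B = 0.685(59.8) + 0.315(75.16) = 64.63840
T̂_A − T̂_B = 2.18380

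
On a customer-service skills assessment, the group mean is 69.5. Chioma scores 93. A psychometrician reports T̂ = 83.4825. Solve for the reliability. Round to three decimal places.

T̂ = ρX + (1 − ρ)μ  ⇒  T̂ − μ = ρ(X − μ)
ρ = (T̂ − μ)/(X − μ) = (83.4825 − 69.5) / (93 − 69.5) = 13.9825 / 23.5 = 0.59500

0.595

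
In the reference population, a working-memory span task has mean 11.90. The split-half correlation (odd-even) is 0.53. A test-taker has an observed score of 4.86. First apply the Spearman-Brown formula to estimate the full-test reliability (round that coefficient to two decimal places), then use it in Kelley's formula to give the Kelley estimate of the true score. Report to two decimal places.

Spearman-Brown: ρ = 2r/(1 + r) = 2(0.53)/(1 + 0.53) = 1.060/1.53 = 0.6928 → 0.69
T̂ = ρX + (1 − ρ)μ
  = 0.69 × 4.86 + 0.31 × 11.90
  = 3.3534 + 3.6890
  = 7.042
  ≈ 7.04

7.04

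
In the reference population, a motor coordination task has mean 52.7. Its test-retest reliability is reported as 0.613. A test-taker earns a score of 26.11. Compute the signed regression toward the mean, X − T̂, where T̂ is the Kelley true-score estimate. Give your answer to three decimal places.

Regress the observed score toward the mean by the unreliability: T̂ = 0.613·26.11 + 0.387·52.7 = 16.00543 + 20.3949 = 36.40033.
X − T̂ = 26.11 − 36.4003 = -10.2903 → -10.290

-10.290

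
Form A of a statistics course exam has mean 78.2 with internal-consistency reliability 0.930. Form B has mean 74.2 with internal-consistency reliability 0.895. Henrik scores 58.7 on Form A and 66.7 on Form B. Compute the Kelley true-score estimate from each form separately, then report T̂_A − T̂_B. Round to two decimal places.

-7.42

T̂_A = 0.930(58.7) + 0.070(78.2) = 60.0650
T̂_B = 0.895(66.7) + 0.105(74.2) = 67.4875
T̂_A − T̂_B = -7.4225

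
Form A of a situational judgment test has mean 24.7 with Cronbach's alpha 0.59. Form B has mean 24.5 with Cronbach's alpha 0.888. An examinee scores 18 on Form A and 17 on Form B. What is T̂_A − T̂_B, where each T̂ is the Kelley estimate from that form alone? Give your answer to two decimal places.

T̂_A = 0.59(18) + 0.41(24.7) = 20.7470
T̂_B = 0.888(17) + 0.112(24.5) = 17.8400
T̂_A − T̂_B = 2.9070

2.91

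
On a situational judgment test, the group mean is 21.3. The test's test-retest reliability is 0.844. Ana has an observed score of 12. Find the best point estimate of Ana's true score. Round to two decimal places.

Weight the observed score by reliability and the mean by (1 − reliability): T̂ = 0.844·12 + 0.156·21.3 = 10.128 + 3.3228 = 13.451.

13.45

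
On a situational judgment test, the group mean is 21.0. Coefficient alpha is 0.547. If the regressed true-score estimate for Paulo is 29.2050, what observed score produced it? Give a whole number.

36

T̂ = ρX + (1 − ρ)μ  ⇒  X = (T̂ − (1 − ρ)μ) / ρ
X = (29.2050 − 0.453 × 21.0) / 0.547 = (29.2050 − 9.5130) / 0.547 = 19.6920 / 0.547 = 36.00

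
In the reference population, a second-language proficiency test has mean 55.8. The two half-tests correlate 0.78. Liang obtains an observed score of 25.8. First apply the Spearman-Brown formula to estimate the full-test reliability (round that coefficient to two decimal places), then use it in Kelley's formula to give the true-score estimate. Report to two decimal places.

29.40

Spearman-Brown: ρ = 2r/(1 + r) = 2(0.78)/(1 + 0.78) = 1.560/1.78 = 0.8764 → 0.88
Kelley's formula gives T̂ = 0.88·25.8 + 0.12·55.8 = 22.704 + 6.696 = 29.400.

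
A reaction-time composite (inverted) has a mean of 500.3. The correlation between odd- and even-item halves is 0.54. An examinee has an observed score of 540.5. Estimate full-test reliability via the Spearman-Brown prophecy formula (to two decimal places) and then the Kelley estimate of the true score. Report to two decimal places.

528.44

Spearman-Brown: ρ = 2r/(1 + r) = 2(0.54)/(1 + 0.54) = 1.080/1.54 = 0.7013 → 0.70
T̂ = 0.70(540.5) + 0.30(500.3) = 378.350 + 150.090 = 528.440 → 528.44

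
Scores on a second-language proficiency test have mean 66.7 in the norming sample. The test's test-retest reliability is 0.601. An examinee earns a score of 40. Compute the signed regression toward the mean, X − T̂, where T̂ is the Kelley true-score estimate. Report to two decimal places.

-10.65

T̂ = 0.601(40) + 0.399(66.7) = 24.040 + 26.6133 = 50.6533 → 50.653
X − T̂ = 40 − 50.653 = -10.653 → -10.65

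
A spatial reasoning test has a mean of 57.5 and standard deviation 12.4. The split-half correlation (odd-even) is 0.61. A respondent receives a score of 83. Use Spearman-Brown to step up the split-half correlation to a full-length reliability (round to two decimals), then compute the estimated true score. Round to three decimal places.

Spearman-Brown: ρ = 2r/(1 + r) = 2(0.61)/(1 + 0.61) = 1.220/1.61 = 0.7578 → 0.76
T̂ = 0.76(83) + 0.24(57.5) = 63.08 + 13.800 = 76.8800 → 76.880

76.880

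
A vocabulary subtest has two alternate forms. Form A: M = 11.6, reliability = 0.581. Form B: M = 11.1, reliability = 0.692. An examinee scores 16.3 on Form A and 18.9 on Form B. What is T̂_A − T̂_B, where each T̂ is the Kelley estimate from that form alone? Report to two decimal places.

T̂_A = 0.581(16.3) + 0.419(11.6) = 14.3307
T̂_B = 0.692(18.9) + 0.308(11.1) = 16.4976
T̂_A − T̂_B = -2.1669

-2.17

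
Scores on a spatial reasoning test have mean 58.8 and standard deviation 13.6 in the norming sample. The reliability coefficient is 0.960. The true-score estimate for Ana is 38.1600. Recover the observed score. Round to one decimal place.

T̂ = ρX + (1 − ρ)μ  ⇒  X = (T̂ − (1 − ρ)μ) / ρ
X = (38.1600 − 0.040 × 58.8) / 0.960 = (38.1600 − 2.3520) / 0.960 = 35.8080 / 0.960 = 37.300

37.3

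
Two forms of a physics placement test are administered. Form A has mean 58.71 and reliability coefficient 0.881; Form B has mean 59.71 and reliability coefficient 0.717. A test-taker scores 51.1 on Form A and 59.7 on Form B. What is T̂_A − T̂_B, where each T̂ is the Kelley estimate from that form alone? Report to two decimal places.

-7.70

T̂_A = 0.881(51.1) + 0.119(58.71) = 52.0056
T̂_B = 0.717(59.7) + 0.283(59.71) = 59.7028
T̂_A − T̂_B = -7.6972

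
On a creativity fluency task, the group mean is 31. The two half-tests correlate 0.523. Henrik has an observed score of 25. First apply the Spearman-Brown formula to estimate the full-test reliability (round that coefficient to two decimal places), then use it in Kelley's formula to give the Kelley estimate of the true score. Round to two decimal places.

Spearman-Brown: ρ = 2r/(1 + r) = 2(0.523)/(1 + 0.523) = 1.0460/1.523 = 0.6868 → 0.69
T̂ = ρX + (1 − ρ)μ
  = 0.69 × 25 + 0.31 × 31
  = 17.25 + 9.61
  = 26.860
  ≈ 26.86

26.86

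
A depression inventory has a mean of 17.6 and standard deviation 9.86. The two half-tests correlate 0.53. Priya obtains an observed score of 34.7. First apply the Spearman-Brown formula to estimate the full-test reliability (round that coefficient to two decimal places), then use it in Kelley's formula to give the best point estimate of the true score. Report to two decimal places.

29.40

Spearman-Brown: ρ = 2r/(1 + r) = 2(0.53)/(1 + 0.53) = 1.060/1.53 = 0.6928 → 0.69
T̂ = ρX + (1 − ρ)μ
  = 0.69 × 34.7 + 0.31 × 17.6
  = 23.943 + 5.456
  = 29.399
  ≈ 29.40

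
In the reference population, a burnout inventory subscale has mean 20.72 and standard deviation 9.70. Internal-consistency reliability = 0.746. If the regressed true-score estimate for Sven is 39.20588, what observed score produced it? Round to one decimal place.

45.5

T̂ = ρX + (1 − ρ)μ  ⇒  X = (T̂ − (1 − ρ)μ) / ρ
X = (39.20588 − 0.254 × 20.72) / 0.746 = (39.20588 − 5.26288) / 0.746 = 33.94300 / 0.746 = 45.500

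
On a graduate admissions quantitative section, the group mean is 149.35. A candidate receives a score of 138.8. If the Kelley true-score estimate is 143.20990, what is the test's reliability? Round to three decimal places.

T̂ = ρX + (1 − ρ)μ  ⇒  T̂ − μ = ρ(X − μ)
ρ = (T̂ − μ)/(X − μ) = (143.20990 − 149.35) / (138.8 − 149.35) = -6.14010 / -10.55 = 0.58200

0.582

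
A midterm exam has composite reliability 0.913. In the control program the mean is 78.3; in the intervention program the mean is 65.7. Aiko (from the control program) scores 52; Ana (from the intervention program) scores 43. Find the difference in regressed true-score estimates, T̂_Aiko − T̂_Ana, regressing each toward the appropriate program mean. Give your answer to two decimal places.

9.31

T̂_Aiko = 0.913(52) + 0.087(78.3) = 54.2881
T̂_Ana = 0.913(43) + 0.087(65.7) = 44.9749
Difference = 54.2881 − 44.9749 = 9.3132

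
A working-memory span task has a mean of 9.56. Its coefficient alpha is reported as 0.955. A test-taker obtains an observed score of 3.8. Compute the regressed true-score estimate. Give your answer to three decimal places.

4.059

T̂ = ρX + (1 − ρ)μ
  = 0.955 × 3.8 + 0.045 × 9.56
  = 3.6290 + 0.43020
  = 4.0592
  ≈ 4.059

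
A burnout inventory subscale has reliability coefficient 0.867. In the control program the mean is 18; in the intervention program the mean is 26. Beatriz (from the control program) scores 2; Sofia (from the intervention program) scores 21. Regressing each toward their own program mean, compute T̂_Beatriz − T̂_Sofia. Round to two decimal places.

-17.54

T̂_Beatriz = 0.867(2) + 0.133(18) = 4.1280
T̂_Sofia = 0.867(21) + 0.133(26) = 21.6650
Difference = 4.1280 − 21.6650 = -17.5370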